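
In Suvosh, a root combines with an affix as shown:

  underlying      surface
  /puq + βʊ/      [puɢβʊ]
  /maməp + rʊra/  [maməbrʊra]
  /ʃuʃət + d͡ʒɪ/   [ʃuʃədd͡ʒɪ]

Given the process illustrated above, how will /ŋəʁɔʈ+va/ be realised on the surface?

[ŋəʁɔɖva]

The data show regressive voicing assimilation: /q/ → [ɢ] before /β/; /p/ → [b] before /r/; /t/ → [d] before /d͡ʒ/. In each pair only voicing changes, matching the following consonant, while place and manner stay constant.
The rule targets /ʈ/ (voiceless retroflex stop), which sits before the trigger /v/ (voiced).
Changing only its voicing to voiced gives [ɖ] — the voiced retroflex stop.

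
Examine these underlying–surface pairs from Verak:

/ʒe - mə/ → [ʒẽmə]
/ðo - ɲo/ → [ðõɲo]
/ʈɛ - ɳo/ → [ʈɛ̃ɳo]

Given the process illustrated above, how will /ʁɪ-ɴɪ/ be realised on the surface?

[ʁɪ̃ɴɪ]

The data show regressive nasality assimilation (vowel nasalisation): /e/ → [ẽ] before /m/; /o/ → [õ] before /ɲ/; /ɛ/ → [ɛ̃] before /ɳ/ — a vowel is nasalised by an immediately following nasal consonant.
/ɪ/ sits next to the nasal /ɴ/ and is therefore nasalised to [ɪ̃].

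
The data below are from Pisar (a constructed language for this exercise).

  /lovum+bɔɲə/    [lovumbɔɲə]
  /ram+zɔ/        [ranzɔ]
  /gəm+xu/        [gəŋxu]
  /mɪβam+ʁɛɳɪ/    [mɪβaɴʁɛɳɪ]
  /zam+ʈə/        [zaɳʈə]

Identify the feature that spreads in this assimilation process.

The segment that alternates is /m/, which surfaces as [n] when adjacent to /z/.
/m/ is bilabial while /z/ is alveolar; the output [n] is alveolar, matching the trigger — so the feature that spreads is place.
The same holds elsewhere in the data: /m/ → [ŋ] before /x/ (bilabial → velar, matching velar); /m/ → [ɴ] before /ʁ/ (bilabial → uvular, matching uvular); /m/ → [ɳ] before /ʈ/ (bilabial → retroflex, matching retroflex) — only place changes, and always toward the following segment.
Nothing changes in [lovumbɔɲə]: there the adjacent consonants already agree in place (/m/ and /b/ are both bilabial), so this form is consistent with the same rule.

place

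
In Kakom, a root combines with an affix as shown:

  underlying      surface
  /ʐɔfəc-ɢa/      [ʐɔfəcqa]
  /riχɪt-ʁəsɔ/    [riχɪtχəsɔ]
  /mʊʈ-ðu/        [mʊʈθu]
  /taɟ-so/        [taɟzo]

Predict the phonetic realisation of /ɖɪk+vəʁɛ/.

[ɖɪkfəʁɛ]

The data show progressive voicing assimilation: /ɢ/ → [q] after /c/; /ʁ/ → [χ] after /t/; /ð/ → [θ] after /ʈ/; /s/ → [z] after /ɟ/. In each pair only voicing changes, matching the preceding consonant, while place and manner stay constant.
/v/ is a voiced labiodental fricative. The preceding trigger /k/ is voiceless, so /v/ must become voiceless as well.
The voiceless labiodental fricative is [f], so /v/ → [f].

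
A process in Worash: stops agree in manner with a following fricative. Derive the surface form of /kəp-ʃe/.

[kəɸʃe]

/p/ is a voiceless bilabial stop. The following trigger /ʃ/ is a fricative, so /p/ must become a fricative as well.
The voiceless bilabial fricative is [ɸ], so /p/ → [ɸ].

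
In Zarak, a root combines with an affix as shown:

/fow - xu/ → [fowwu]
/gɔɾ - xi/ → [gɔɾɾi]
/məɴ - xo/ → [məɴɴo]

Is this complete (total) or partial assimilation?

Underlying /x/ is realised as [w] next to /w/; /w/ itself does not change.
The output [w] is identical to the trigger /w/ — every feature (place, manner, voicing) has been copied — so this is total assimilation.
The remaining alternations confirm this: /x/ → [ɾ] after /ɾ/; /x/ → [ɴ] after /ɴ/ — in each case the output is a copy of the preceding consonant.

total assimilation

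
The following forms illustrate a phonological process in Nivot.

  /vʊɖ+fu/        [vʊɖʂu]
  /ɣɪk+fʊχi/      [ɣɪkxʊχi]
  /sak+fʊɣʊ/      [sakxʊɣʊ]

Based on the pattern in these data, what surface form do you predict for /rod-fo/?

[rodso]

The data show progressive place assimilation: /f/ → [ʂ] after /ɖ/; /f/ → [x] after /k/. In each pair only place changes, matching the preceding consonant, while manner and voice stay constant.
The rule targets /f/ (voiceless labiodental fricative), which sits after the trigger /d/ (alveolar).
The voiceless alveolar fricative is [s], so /f/ → [s].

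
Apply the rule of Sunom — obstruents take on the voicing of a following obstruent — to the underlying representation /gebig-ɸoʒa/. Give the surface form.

[gebikɸoʒa]

The rule targets /g/ (voiced velar stop), which sits before the trigger /ɸ/ (voiceless).
The voiceless velar stop is [k], so /g/ → [k].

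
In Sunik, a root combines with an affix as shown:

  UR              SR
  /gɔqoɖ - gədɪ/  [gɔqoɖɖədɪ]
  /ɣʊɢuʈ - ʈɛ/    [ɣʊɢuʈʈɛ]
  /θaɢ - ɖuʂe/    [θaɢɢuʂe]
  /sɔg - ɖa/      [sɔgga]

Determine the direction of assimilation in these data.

The segment that alternates is /g/, which surfaces as [ɖ] when adjacent to /ɖ/.
The output [ɖ] is identical to the trigger /ɖ/ — every feature (place, manner, voicing) has been copied — so this is total assimilation.
The remaining alternations confirm this: /ɖ/ → [ɢ] after /ɢ/; /ɖ/ → [g] after /g/ — in each case the output is a copy of the preceding consonant.
In [ɣʊɢuʈʈɛ] the two consonants at the boundary are already identical (/ʈ/ + /ʈ/), so the rule applies vacuously and nothing changes.
Since the segment that changes follows the conditioning segment, the assimilation is progressive.

progressive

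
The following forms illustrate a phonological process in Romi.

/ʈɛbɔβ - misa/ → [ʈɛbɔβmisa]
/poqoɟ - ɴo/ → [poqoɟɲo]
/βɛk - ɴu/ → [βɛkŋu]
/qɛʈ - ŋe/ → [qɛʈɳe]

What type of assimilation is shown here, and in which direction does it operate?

The segment that alternates is /ɴ/, which surfaces as [ɲ] when adjacent to /ɟ/.
/ɴ/ is uvular while /ɟ/ is palatal; the output [ɲ] is palatal, matching the trigger — so the feature that spreads is place.
Manner and voice are unchanged, so the assimilation is partial, not total.
The other alternating forms pattern the same way: /ɴ/ → [ŋ] after /k/ (uvular → velar, matching velar); /ŋ/ → [ɳ] after /ʈ/ (velar → retroflex, matching retroflex) — only place changes, and always toward the preceding segment.
No alternation appears in [ʈɛbɔβmisa]: there the adjacent consonants already agree in place (/m/ and /β/ are both bilabial), so this form is consistent with the same rule.
The trigger is the preceding segment, so the direction is progressive (perseverative).

progressive place assimilation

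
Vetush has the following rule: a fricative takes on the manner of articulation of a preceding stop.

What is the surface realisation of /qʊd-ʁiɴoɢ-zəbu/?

[qʊdɢiɴoɢdəbu]

The rule targets /ʁ/ (voiced uvular fricative), which sits after the trigger /d/ (stop).
Changing only its manner to stop gives [ɢ] — the voiced uvular stop.
The same rule applies at the second boundary: /z/ → [d] next to /ɢ/.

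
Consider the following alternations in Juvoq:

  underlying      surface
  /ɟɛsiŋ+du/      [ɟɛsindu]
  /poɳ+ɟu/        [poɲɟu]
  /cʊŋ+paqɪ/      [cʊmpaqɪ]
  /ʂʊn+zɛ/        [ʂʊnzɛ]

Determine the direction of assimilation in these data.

The segment that alternates is /ŋ/, which surfaces as [n] when adjacent to /d/.
The change velar → alveolar matches the place of the following /d/, identifying this as place assimilation.
The other alternating forms pattern the same way: /ɳ/ → [ɲ] before /ɟ/ (retroflex → palatal, matching palatal); /ŋ/ → [m] before /p/ (velar → bilabial, matching bilabial) — only place changes, and always toward the following segment.
Nothing changes in [ʂʊnzɛ]: there the adjacent consonants already agree in place (/n/ and /z/ are both alveolar), so this form is consistent with the same rule.
The trigger is the following segment, so the direction is regressive (anticipatory).

regressive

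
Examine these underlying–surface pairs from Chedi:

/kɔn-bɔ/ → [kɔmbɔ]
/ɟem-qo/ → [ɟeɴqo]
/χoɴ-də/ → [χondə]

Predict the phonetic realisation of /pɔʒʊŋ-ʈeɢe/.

[pɔʒʊɳʈeɢe]

The data show regressive place assimilation: /n/ → [m] before /b/; /m/ → [ɴ] before /q/; /ɴ/ → [n] before /d/. In each pair only place changes, matching the following consonant, while manner and voice stay constant.
The rule targets /ŋ/ (voiced velar nasal), which sits before the trigger /ʈ/ (retroflex).
A voiced retroflex nasal is [ɳ], so the surface segment is [ɳ].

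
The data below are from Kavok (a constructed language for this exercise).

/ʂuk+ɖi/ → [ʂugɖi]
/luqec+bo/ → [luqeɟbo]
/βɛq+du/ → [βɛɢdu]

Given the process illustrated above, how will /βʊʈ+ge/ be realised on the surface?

[βʊɖge]

The data show regressive voicing assimilation: /k/ → [g] before /ɖ/; /c/ → [ɟ] before /b/; /q/ → [ɢ] before /d/. In each pair only voicing changes, matching the following consonant, while place and manner stay constant.
/ʈ/ is a voiceless retroflex stop. The following trigger /g/ is voiced, so /ʈ/ must become voiced as well.
Changing only its voicing to voiced gives [ɖ] — the voiced retroflex stop.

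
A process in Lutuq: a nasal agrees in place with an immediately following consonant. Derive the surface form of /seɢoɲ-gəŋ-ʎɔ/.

The rule targets /ɲ/ (voiced palatal nasal), which sits before the trigger /g/ (velar).
A voiced velar nasal is [ŋ], so the surface segment is [ŋ].
The same rule applies at the second boundary: /ŋ/ → [ɲ] next to /ʎ/.

[seɢoŋgəɲʎɔ]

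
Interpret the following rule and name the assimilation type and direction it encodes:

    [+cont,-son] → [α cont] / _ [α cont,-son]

The shared variable α links the value of [cont] on the target to that of the neighbouring obstruent. [cont] distinguishes stops from fricatives — a manner-of-articulation feature — so this is manner assimilation.
The conditioning segment sits to the right of the focus bar, meaning the trigger follows the segment that changes — regressive assimilation.

regressive manner assimilation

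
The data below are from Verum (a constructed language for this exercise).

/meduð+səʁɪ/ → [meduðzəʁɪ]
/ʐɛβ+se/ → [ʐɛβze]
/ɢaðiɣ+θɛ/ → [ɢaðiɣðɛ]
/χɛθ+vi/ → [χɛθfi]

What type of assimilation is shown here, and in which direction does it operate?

Underlying /s/ is realised as [z] next to /ð/; /ð/ itself does not change.
/s/ is voiceless while /ð/ is voiced; the output [z] is voiced, matching the trigger — so the feature that spreads is voicing.
Place and manner are unchanged, so the assimilation is partial, not total.
The other alternating forms pattern the same way: /s/ → [z] after /β/ (voiceless → voiced, matching voiced); /θ/ → [ð] after /ɣ/ (voiceless → voiced, matching voiced); /v/ → [f] after /θ/ (voiced → voiceless, matching voiceless) — only voicing changes, and always toward the preceding segment.
The trigger is the preceding segment, so the direction is progressive (perseverative).

progressive voicing assimilation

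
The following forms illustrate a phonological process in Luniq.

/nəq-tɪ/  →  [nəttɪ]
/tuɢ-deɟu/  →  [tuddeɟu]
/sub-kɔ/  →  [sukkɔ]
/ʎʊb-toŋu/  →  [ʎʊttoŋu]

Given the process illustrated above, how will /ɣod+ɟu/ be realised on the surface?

The data show regressive total assimilation (/q/ → [t] before /t/; /ɢ/ → [d] before /d/; /b/ → [k] before /k/; /b/ → [t] before /t/): in every case the target segment becomes identical to its following neighbour, copying more than a single feature.
/d/ is the segment targeted by the rule; it sits immediately before /ɟ/, so it assimilates completely and surfaces as [ɟ].

[ɣoɟɟu]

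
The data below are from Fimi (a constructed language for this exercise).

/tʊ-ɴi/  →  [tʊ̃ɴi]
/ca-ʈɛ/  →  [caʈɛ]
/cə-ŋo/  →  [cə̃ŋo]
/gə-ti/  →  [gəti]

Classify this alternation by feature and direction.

The vowel /ʊ/ surfaces as nasalised [ʊ̃] next to the following nasal /ɴ/ — it has acquired the [+nasal] feature of its neighbour.
The other form shows the same pattern: /ə/ → [ə̃] before /ŋ/ — each time a vowel is nasalised next to a following nasal.
No change occurs in [caʈɛ], [gəti] because the vowel at the boundary is adjacent to an oral consonant, not a nasal (/a/ next to /ʈ/; /ə/ next to /t/).
Because the conditioning nasal is to the right of the vowel that changes, the process is regressive (anticipatory).

regressive nasality assimilation (vowel nasalisation)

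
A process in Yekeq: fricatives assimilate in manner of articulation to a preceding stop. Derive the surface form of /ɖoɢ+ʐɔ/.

/ʐ/ is a voiced retroflex fricative. The preceding trigger /ɢ/ is a stop, so /ʐ/ must become a stop as well.
The voiced retroflex stop is [ɖ], so /ʐ/ → [ɖ].

[ɖoɢɖɔ]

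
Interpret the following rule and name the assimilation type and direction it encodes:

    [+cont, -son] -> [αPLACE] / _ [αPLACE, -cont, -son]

regressive place assimilation

The shared variable α links the value of the place features (abbreviated [PLACE]) on the target to the same value on the neighbouring segment, so place is the feature that assimilates.
The conditioning segment sits to the right of the focus bar, meaning the trigger follows the segment that changes — regressive assimilation.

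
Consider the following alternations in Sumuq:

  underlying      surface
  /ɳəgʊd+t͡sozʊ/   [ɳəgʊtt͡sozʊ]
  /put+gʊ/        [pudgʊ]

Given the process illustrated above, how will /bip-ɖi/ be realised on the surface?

The data show regressive voicing assimilation: /d/ → [t] before /t͡s/; /t/ → [d] before /g/. In each pair only voicing changes, matching the following consonant, while place and manner stay constant.
/p/ is a voiceless bilabial stop. The following trigger /ɖ/ is voiced, so /p/ must become voiced as well.
Changing only its voicing to voiced gives [b] — the voiced bilabial stop.

[bibɖi]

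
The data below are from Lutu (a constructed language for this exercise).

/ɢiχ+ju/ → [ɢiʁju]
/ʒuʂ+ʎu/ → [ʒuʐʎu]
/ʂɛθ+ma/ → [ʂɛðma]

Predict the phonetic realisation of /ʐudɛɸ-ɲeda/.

The data show regressive voicing assimilation: /χ/ → [ʁ] before /j/; /ʂ/ → [ʐ] before /ʎ/; /θ/ → [ð] before /m/. In each pair only voicing changes, matching the following consonant, while place and manner stay constant.
/ɸ/ is a voiceless bilabial fricative. The following trigger /ɲ/ is voiced, so /ɸ/ must become voiced as well.
A voiced bilabial fricative is [β], so the surface segment is [β].

[ʐudɛβɲeda]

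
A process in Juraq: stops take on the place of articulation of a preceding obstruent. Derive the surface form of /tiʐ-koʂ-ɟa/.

[tiʐʈoʂɖa]

The rule targets /k/ (voiceless velar stop), which sits after the trigger /ʐ/ (retroflex).
Changing only its place to retroflex gives [ʈ] — the voiceless retroflex stop.
At the second juncture, /ɟ/ likewise becomes [ɖ] adjacent to /ʂ/.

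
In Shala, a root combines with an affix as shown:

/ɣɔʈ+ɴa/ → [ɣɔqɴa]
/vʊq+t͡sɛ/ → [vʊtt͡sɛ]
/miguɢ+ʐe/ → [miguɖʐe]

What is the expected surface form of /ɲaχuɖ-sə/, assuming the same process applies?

The data show regressive place assimilation: /ʈ/ → [q] before /ɴ/; /q/ → [t] before /t͡s/; /ɢ/ → [ɖ] before /ʐ/. In each pair only place changes, matching the following consonant, while manner and voice stay constant.
The rule targets /ɖ/ (voiced retroflex stop), which sits before the trigger /s/ (alveolar).
A voiced alveolar stop is [d], so the surface segment is [d].

[ɲaχudsə]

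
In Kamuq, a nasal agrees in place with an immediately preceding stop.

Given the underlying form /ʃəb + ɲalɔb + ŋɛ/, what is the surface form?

[ʃəbmalɔbmɛ]

The rule targets /ɲ/ (voiced palatal nasal), which sits after the trigger /b/ (bilabial).
A voiced bilabial nasal is [m], so the surface segment is [m].
The same rule applies at the second boundary: /ŋ/ → [m] next to /b/.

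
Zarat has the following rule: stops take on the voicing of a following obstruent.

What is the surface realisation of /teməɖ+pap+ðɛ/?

[teməʈpabðɛ]

The rule targets /ɖ/ (voiced retroflex stop), which sits before the trigger /p/ (voiceless).
Changing only its voicing to voiceless gives [ʈ] — the voiceless retroflex stop.
At the second juncture, /p/ likewise becomes [b] adjacent to /ð/.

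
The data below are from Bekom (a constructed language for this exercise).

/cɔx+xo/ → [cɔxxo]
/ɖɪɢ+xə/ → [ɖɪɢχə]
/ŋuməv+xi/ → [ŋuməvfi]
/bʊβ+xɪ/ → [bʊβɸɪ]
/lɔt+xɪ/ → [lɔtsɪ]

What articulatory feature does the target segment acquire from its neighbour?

Underlying /x/ is realised as [χ] next to /ɢ/; /ɢ/ itself does not change.
/x/ is velar while /ɢ/ is uvular; the output [χ] is uvular, matching the trigger — so the feature that spreads is place.
The other alternating forms pattern the same way: /x/ → [f] after /v/ (velar → labiodental, matching labiodental); /x/ → [ɸ] after /β/ (velar → bilabial, matching bilabial); /x/ → [s] after /t/ (velar → alveolar, matching alveolar) — only place changes, and always toward the preceding segment.
No alternation appears in [cɔxxo]: there the adjacent consonants already agree in place (/x/ and /x/ are both velar), so this form is consistent with the same rule.

place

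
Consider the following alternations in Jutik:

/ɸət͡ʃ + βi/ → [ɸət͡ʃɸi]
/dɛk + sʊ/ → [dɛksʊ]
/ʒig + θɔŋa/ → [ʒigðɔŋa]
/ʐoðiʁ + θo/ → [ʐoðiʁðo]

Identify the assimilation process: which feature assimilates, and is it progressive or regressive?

progressive voicing assimilation

The segment that alternates is /β/, which surfaces as [ɸ] when adjacent to /t͡ʃ/.
The change voiced → voiceless matches the voicing of the preceding /t͡ʃ/, identifying this as voicing assimilation.
Place and manner are unchanged, so the assimilation is partial, not total.
Checking the remaining alternations: /θ/ → [ð] after /g/ (voiceless → voiced, matching voiced); /θ/ → [ð] after /ʁ/ (voiceless → voiced, matching voiced) — only voicing changes, and always toward the preceding segment.
No alternation appears in [dɛksʊ]: there the adjacent consonants already agree in voicing (/s/ and /k/ are both voiceless), so this form is consistent with the same rule.
Since the segment that changes follows the conditioning segment, the assimilation is progressive.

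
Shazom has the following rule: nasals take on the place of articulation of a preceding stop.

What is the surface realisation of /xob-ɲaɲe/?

The rule targets /ɲ/ (voiced palatal nasal), which sits after the trigger /b/ (bilabial).
The voiced bilabial nasal is [m], so /ɲ/ → [m].

[xobmaɲe]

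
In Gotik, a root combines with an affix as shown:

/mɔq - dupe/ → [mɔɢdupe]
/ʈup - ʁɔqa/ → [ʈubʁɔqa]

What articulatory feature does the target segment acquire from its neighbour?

The segment that alternates is /q/, which surfaces as [ɢ] when adjacent to /d/.
/q/ is voiceless while /d/ is voiced; the output [ɢ] is voiced, matching the trigger — so the feature that spreads is voicing.
The other alternating form patterns the same way: /p/ → [b] before /ʁ/ (voiceless → voiced, matching voiced) — only voicing changes, and always toward the following segment.

voicing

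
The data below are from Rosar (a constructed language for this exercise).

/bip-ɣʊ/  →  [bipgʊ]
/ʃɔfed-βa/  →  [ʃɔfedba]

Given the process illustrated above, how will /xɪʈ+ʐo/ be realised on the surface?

The data show progressive manner assimilation: /ɣ/ → [g] after /p/; /β/ → [b] after /d/. In each pair only manner changes, matching the preceding consonant, while place and voice stay constant.
The rule targets /ʐ/ (voiced retroflex fricative), which sits after the trigger /ʈ/ (stop).
A voiced retroflex stop is [ɖ], so the surface segment is [ɖ].

[xɪʈɖo]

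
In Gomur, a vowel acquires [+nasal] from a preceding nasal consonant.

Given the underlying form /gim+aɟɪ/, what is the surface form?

[gimãɟɪ]

/a/ sits next to the nasal /m/ and is therefore nasalised to [ã].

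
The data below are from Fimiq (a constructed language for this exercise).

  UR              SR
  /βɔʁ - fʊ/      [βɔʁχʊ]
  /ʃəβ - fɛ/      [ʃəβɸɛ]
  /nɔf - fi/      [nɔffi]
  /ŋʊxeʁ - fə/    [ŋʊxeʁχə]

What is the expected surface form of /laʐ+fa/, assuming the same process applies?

[laʐʂa]

The data show progressive place assimilation: /f/ → [χ] after /ʁ/; /f/ → [ɸ] after /β/. In each pair only place changes, matching the preceding consonant, while manner and voice stay constant.
No alternation appears in [nɔffi]: there the adjacent consonants already agree in place (/f/ and /f/ are both labiodental), so this form is consistent with the same rule.
/f/ is a voiceless labiodental fricative. The preceding trigger /ʐ/ is retroflex, so /f/ must become retroflex as well.
A voiceless retroflex fricative is [ʂ], so the surface segment is [ʂ].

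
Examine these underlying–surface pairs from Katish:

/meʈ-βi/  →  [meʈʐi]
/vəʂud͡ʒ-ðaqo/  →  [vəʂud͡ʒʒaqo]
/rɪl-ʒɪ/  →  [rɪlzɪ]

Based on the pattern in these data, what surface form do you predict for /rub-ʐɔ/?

The data show progressive place assimilation: /β/ → [ʐ] after /ʈ/; /ð/ → [ʒ] after /d͡ʒ/; /ʒ/ → [z] after /l/. In each pair only place changes, matching the preceding consonant, while manner and voice stay constant.
/ʐ/ is a voiced retroflex fricative. The preceding trigger /b/ is bilabial, so /ʐ/ must become bilabial as well.
A voiced bilabial fricative is [β], so the surface segment is [β].

[rubβɔ]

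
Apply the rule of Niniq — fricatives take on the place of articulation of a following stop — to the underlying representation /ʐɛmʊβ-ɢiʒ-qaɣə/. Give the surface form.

[ʐɛmʊʁɢiʁqaɣə]

The rule targets /β/ (voiced bilabial fricative), which sits before the trigger /ɢ/ (uvular).
A voiced uvular fricative is [ʁ], so the surface segment is [ʁ].
At the second juncture, /ʒ/ likewise becomes [ʁ] adjacent to /q/.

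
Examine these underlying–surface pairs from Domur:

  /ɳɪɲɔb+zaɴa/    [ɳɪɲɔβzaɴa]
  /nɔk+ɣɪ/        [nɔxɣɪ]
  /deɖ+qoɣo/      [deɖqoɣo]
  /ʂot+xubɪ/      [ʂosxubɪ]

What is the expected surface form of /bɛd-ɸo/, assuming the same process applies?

[bɛzɸo]

The data show regressive manner assimilation: /b/ → [β] before /z/; /k/ → [x] before /ɣ/; /t/ → [s] before /x/. In each pair only manner changes, matching the following consonant, while place and voice stay constant.
Nothing changes in [deɖqoɣo]: there the adjacent consonants already agree in manner (/ɖ/ and /q/ are both stops), so this form is consistent with the same rule.
/d/ is a voiced alveolar stop. The following trigger /ɸ/ is a fricative, so /d/ must become a fricative as well.
A voiced alveolar fricative is [z], so the surface segment is [z].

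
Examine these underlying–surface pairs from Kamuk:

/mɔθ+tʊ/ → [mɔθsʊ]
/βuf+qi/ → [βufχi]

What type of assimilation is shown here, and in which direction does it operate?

Comparing underlying and surface forms, /t/ → [s] is the alternation; the neighbouring /θ/ is constant.
/t/ is a stop while /θ/ is a fricative; the output [s] is a fricative, matching the trigger — so the feature that spreads is manner.
Place and voice are unchanged, so the assimilation is partial, not total.
The same holds elsewhere in the data: /q/ → [χ] after /f/ (stop → fricative, matching a fricative) — only manner changes, and always toward the preceding segment.
The trigger is the preceding segment, so the direction is progressive (perseverative).

progressive manner assimilation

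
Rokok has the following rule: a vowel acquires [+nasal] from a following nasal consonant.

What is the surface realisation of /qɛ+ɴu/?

[qɛ̃ɴu]

The vowel /ɛ/ is adjacent to the following nasal /ɴ/, so it acquires [+nasal] and surfaces as [ɛ̃].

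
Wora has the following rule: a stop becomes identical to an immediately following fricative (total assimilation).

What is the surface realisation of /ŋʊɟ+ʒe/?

/ɟ/ is the segment targeted by the rule; it sits immediately before /ʒ/, so it assimilates completely and surfaces as [ʒ].

[ŋʊʒʒe]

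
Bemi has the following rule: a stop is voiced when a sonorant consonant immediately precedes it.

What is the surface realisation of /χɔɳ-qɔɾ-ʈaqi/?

The rule targets /q/ (voiceless uvular stop), which sits after the trigger /ɳ/ (voiced).
Changing only its voicing to voiced gives [ɢ] — the voiced uvular stop.
The same rule applies at the second boundary: /ʈ/ → [ɖ] next to /ɾ/.

[χɔɳɢɔɾɖaqi]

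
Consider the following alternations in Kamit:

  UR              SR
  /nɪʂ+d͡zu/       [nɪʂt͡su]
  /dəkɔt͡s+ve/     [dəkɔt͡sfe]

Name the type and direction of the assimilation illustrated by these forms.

progressive voicing assimilation

Underlying /d͡z/ is realised as [t͡s] next to /ʂ/; /ʂ/ itself does not change.
The change voiced → voiceless matches the voicing of the preceding /ʂ/, identifying this as voicing assimilation.
Place and manner are unchanged, so the assimilation is partial, not total.
Checking the remaining alternation: /v/ → [f] after /t͡s/ (voiced → voiceless, matching voiceless) — only voicing changes, and always toward the preceding segment.
Since the segment that changes follows the conditioning segment, the assimilation is progressive.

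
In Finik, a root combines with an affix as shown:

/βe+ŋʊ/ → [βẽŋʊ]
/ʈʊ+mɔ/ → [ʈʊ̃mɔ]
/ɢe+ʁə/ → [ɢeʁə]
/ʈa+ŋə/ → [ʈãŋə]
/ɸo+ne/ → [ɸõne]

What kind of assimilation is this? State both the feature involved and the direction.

regressive nasality assimilation (vowel nasalisation)

The vowel /e/ surfaces as nasalised [ẽ] next to the following nasal /ŋ/ — it has acquired the [+nasal] feature of its neighbour.
The other forms show the same pattern: /ʊ/ → [ʊ̃] before /m/; /a/ → [ã] before /ŋ/; /o/ → [õ] before /n/ — each time a vowel is nasalised next to a following nasal.
No change occurs in [ɢeʁə] because the vowel at the boundary is adjacent to an oral consonant, not a nasal (/e/ next to /ʁ/).
Because the conditioning nasal is to the right of the vowel that changes, the process is regressive (anticipatory).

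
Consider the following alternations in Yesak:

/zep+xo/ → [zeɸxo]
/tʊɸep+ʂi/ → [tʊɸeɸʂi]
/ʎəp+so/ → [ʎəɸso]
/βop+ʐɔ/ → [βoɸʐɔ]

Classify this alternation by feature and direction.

regressive manner assimilation

The segment that alternates is /p/, which surfaces as [ɸ] when adjacent to /x/.
The change stop → fricative matches the manner of the following /x/, identifying this as manner assimilation.
Place and voice are unchanged, so the assimilation is partial, not total.
The other alternating forms pattern the same way: /p/ → [ɸ] before /ʂ/ (stop → fricative, matching a fricative); /p/ → [ɸ] before /s/ (stop → fricative, matching a fricative); /p/ → [ɸ] before /ʐ/ (stop → fricative, matching a fricative) — only manner changes, and always toward the following segment.
The trigger is the following segment, so the direction is regressive (anticipatory).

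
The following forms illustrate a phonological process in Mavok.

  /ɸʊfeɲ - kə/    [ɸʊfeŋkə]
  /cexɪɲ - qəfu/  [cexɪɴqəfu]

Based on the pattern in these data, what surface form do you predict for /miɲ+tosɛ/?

The data show regressive place assimilation: /ɲ/ → [ŋ] before /k/; /ɲ/ → [ɴ] before /q/. In each pair only place changes, matching the following consonant, while manner and voice stay constant.
/ɲ/ is a voiced palatal nasal. The following trigger /t/ is alveolar, so /ɲ/ must become alveolar as well.
A voiced alveolar nasal is [n], so the surface segment is [n].

[mintosɛ]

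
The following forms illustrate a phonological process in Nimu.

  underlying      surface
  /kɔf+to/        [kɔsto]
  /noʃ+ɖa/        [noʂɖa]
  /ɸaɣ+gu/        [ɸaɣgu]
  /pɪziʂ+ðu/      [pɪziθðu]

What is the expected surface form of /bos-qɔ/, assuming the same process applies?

[boχqɔ]

The data show regressive place assimilation: /f/ → [s] before /t/; /ʃ/ → [ʂ] before /ɖ/; /ʂ/ → [θ] before /ð/. In each pair only place changes, matching the following consonant, while manner and voice stay constant.
Nothing changes in [ɸaɣgu]: there the adjacent consonants already agree in place (/ɣ/ and /g/ are both velar), so this form is consistent with the same rule.
The rule targets /s/ (voiceless alveolar fricative), which sits before the trigger /q/ (uvular).
Changing only its place to uvular gives [χ] — the voiceless uvular fricative.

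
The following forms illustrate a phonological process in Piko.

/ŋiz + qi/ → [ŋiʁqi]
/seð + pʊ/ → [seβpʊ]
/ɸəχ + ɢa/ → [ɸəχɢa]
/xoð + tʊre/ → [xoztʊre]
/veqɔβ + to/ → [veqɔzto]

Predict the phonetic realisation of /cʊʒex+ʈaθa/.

[cʊʒeʂʈaθa]

The data show regressive place assimilation: /z/ → [ʁ] before /q/; /ð/ → [β] before /p/; /ð/ → [z] before /t/; /β/ → [z] before /t/. In each pair only place changes, matching the following consonant, while manner and voice stay constant.
Nothing changes in [ɸəχɢa]: there the adjacent consonants already agree in place (/χ/ and /ɢ/ are both uvular), so this form is consistent with the same rule.
/x/ is a voiceless velar fricative. The following trigger /ʈ/ is retroflex, so /x/ must become retroflex as well.
A voiceless retroflex fricative is [ʂ], so the surface segment is [ʂ].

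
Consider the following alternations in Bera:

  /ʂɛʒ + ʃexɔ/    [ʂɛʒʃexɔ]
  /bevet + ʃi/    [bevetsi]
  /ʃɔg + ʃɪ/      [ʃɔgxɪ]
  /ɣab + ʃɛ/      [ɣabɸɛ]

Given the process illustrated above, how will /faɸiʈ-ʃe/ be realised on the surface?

The data show progressive place assimilation: /ʃ/ → [s] after /t/; /ʃ/ → [x] after /g/; /ʃ/ → [ɸ] after /b/. In each pair only place changes, matching the preceding consonant, while manner and voice stay constant.
Nothing changes in [ʂɛʒʃexɔ]: there the adjacent consonants already agree in place (/ʃ/ and /ʒ/ are both postalveolar), so this form is consistent with the same rule.
/ʃ/ is a voiceless postalveolar fricative. The preceding trigger /ʈ/ is retroflex, so /ʃ/ must become retroflex as well.
The voiceless retroflex fricative is [ʂ], so /ʃ/ → [ʂ].

[faɸiʈʂe]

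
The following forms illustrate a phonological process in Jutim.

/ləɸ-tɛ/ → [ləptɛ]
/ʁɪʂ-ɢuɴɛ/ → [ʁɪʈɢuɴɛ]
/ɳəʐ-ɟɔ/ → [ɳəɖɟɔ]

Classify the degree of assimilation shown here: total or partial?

The segment that alternates is /ɸ/, which surfaces as [p] when adjacent to /t/.
/ɸ/ is a fricative while /t/ is a stop; the output [p] is a stop, matching the trigger — so the feature that spreads is manner.
Place and voice are unchanged, so the assimilation is partial, not total.
Checking the remaining alternations: /ʂ/ → [ʈ] before /ɢ/ (fricative → stop, matching a stop); /ʐ/ → [ɖ] before /ɟ/ (fricative → stop, matching a stop) — only manner changes, and always toward the following segment.

partial assimilation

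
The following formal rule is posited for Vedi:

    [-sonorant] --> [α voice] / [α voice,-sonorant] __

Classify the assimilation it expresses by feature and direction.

The rule copies [voice] from the environment onto the target, so the assimilating feature is voicing.
Since the environment is written before the underscore, the trigger precedes the target; the direction is progressive.

progressive voicing assimilation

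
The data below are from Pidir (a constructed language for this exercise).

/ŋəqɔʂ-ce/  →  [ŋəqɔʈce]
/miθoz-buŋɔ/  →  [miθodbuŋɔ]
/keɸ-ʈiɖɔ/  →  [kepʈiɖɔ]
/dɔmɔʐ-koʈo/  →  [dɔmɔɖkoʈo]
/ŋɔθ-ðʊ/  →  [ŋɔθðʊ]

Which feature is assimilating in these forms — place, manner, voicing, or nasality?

manner

Comparing underlying and surface forms, /ʂ/ → [ʈ] is the alternation; the neighbouring /c/ is constant.
/ʂ/ is a fricative while /c/ is a stop; the output [ʈ] is a stop, matching the trigger — so the feature that spreads is manner.
The same holds elsewhere in the data: /z/ → [d] before /b/ (fricative → stop, matching a stop); /ɸ/ → [p] before /ʈ/ (fricative → stop, matching a stop); /ʐ/ → [ɖ] before /k/ (fricative → stop, matching a stop) — only manner changes, and always toward the following segment.
Nothing changes in [ŋɔθðʊ]: there the adjacent consonants already agree in manner (/θ/ and /ð/ are both fricatives), so this form is consistent with the same rule.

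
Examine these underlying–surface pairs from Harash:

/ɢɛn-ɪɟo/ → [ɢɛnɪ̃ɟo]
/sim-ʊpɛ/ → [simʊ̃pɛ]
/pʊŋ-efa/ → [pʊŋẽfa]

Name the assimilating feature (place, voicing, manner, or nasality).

The vowel /ɪ/ surfaces as nasalised [ɪ̃] next to the preceding nasal /n/ — it has acquired the [+nasal] feature of its neighbour.
Likewise in the remaining data: /ʊ/ → [ʊ̃] after /m/; /e/ → [ẽ] after /ŋ/ — each time a vowel is nasalised next to a preceding nasal.

nasality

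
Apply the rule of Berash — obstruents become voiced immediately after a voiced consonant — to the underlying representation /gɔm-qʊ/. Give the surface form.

[gɔmɢʊ]

/q/ is a voiceless uvular stop. The preceding trigger /m/ is voiced, so /q/ must become voiced as well.
Changing only its voicing to voiced gives [ɢ] — the voiced uvular stop.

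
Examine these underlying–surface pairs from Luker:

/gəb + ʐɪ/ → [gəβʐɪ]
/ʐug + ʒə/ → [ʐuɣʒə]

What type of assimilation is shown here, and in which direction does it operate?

regressive manner assimilation

The segment that alternates is /b/, which surfaces as [β] when adjacent to /ʐ/.
The change stop → fricative matches the manner of the following /ʐ/, identifying this as manner assimilation.
Place and voice are unchanged, so the assimilation is partial, not total.
Checking the remaining alternation: /g/ → [ɣ] before /ʒ/ (stop → fricative, matching a fricative) — only manner changes, and always toward the following segment.
Since the segment that changes precedes the conditioning segment, the assimilation is regressive.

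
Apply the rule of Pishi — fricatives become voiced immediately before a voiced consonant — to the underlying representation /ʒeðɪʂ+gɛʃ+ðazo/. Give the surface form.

/ʂ/ is a voiceless retroflex fricative. The following trigger /g/ is voiced, so /ʂ/ must become voiced as well.
A voiced retroflex fricative is [ʐ], so the surface segment is [ʐ].
At the second juncture, /ʃ/ likewise becomes [ʒ] adjacent to /ð/.

[ʒeðɪʐgɛʒðazo]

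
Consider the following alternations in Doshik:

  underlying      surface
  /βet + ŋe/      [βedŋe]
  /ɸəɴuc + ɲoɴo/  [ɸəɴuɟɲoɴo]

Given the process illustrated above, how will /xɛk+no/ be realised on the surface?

[xɛgno]

The data show regressive voicing assimilation: /t/ → [d] before /ŋ/; /c/ → [ɟ] before /ɲ/. In each pair only voicing changes, matching the following consonant, while place and manner stay constant.
The rule targets /k/ (voiceless velar stop), which sits before the trigger /n/ (voiced).
Changing only its voicing to voiced gives [g] — the voiced velar stop.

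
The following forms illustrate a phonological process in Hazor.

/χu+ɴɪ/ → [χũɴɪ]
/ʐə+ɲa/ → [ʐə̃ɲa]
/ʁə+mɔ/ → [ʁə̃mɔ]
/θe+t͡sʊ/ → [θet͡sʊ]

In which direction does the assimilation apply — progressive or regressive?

The vowel /u/ surfaces as nasalised [ũ] next to the following nasal /ɴ/ — it has acquired the [+nasal] feature of its neighbour.
The other forms show the same pattern: /ə/ → [ə̃] before /ɲ/; /ə/ → [ə̃] before /m/ — each time a vowel is nasalised next to a following nasal.
No change occurs in [θet͡sʊ] because the vowel at the boundary is adjacent to an oral consonant, not a nasal (/e/ next to /t͡s/).
Because the conditioning nasal is to the right of the vowel that changes, the process is regressive (anticipatory).

regressive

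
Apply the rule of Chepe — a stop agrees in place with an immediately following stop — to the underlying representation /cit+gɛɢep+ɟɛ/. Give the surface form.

[cikgɛɢecɟɛ]

The rule targets /t/ (voiceless alveolar stop), which sits before the trigger /g/ (velar).
Changing only its place to velar gives [k] — the voiceless velar stop.
At the second juncture, /p/ likewise becomes [c] adjacent to /ɟ/.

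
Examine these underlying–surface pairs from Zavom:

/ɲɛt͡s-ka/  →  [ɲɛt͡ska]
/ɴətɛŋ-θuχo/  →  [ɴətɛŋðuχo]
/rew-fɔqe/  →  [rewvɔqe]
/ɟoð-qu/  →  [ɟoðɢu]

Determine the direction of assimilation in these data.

progressive

Comparing underlying and surface forms, /θ/ → [ð] is the alternation; the neighbouring /ŋ/ is constant.
The change voiceless → voiced matches the voicing of the preceding /ŋ/, identifying this as voicing assimilation.
Checking the remaining alternations: /f/ → [v] after /w/ (voiceless → voiced, matching voiced); /q/ → [ɢ] after /ð/ (voiceless → voiced, matching voiced) — only voicing changes, and always toward the preceding segment.
Nothing changes in [ɲɛt͡ska]: there the adjacent consonants already agree in voicing (/k/ and /t͡s/ are both voiceless), so this form is consistent with the same rule.
Since the segment that changes follows the conditioning segment, the assimilation is progressive.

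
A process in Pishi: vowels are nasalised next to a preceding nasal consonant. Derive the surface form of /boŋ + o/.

The vowel /o/ is adjacent to the preceding nasal /ŋ/, so it acquires [+nasal] and surfaces as [õ].

[boŋõ]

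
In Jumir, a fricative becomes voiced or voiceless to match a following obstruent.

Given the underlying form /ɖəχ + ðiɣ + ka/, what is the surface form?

[ɖəʁðixka]

/χ/ is a voiceless uvular fricative. The following trigger /ð/ is voiced, so /χ/ must become voiced as well.
A voiced uvular fricative is [ʁ], so the surface segment is [ʁ].
The same rule applies at the second boundary: /ɣ/ → [x] next to /k/.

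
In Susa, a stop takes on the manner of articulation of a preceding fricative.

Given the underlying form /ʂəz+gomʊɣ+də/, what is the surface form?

/g/ is a voiced velar stop. The preceding trigger /z/ is a fricative, so /g/ must become a fricative as well.
The voiced velar fricative is [ɣ], so /g/ → [ɣ].
The same rule applies at the second boundary: /d/ → [z] next to /ɣ/.

[ʂəzɣomʊɣzə]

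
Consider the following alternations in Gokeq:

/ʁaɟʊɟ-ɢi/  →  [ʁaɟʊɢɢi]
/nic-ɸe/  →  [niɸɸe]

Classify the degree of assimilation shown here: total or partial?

Comparing underlying and surface forms, /c/ → [ɸ] is the alternation; the neighbouring /ɸ/ is constant.
The output [ɸ] is identical to the trigger /ɸ/ — every feature (place, manner, voicing) has been copied — so this is total assimilation.
The other form behaves the same way: /ɟ/ → [ɢ] before /ɢ/ — in each case the output is a copy of the following consonant.

total assimilation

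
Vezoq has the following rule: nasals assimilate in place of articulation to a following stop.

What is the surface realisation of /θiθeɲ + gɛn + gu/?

The rule targets /ɲ/ (voiced palatal nasal), which sits before the trigger /g/ (velar).
A voiced velar nasal is [ŋ], so the surface segment is [ŋ].
The same rule applies at the second boundary: /n/ → [ŋ] next to /g/.

[θiθeŋgɛŋgu]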